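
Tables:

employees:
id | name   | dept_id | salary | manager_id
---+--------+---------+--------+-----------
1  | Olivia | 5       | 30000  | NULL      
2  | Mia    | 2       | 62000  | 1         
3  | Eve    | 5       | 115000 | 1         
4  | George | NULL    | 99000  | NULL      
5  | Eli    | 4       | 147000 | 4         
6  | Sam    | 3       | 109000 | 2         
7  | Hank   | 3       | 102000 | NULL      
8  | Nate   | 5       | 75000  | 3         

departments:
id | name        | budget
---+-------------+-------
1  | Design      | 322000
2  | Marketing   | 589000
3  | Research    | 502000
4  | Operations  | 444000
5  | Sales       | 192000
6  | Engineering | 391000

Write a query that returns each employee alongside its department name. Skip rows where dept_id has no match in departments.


INNER JOIN keeps only employees rows whose dept_id matches an id in departments. Walk through each employee:
  - employee 1 (Olivia): dept_id=5 -> matches Sales
  - employee 2 (Mia): dept_id=2 -> matches Marketing
  - employee 3 (Eve): dept_id=5 -> matches Sales
  - employee 4 (George): dept_id=NULL, no match -> dropped
  - employee 5 (Eli): dept_id=4 -> matches Operations
  - employee 6 (Sam): dept_id=3 -> matches Research
  - employee 7 (Hank): dept_id=3 -> matches Research
  - employee 8 (Nate): dept_id=5 -> matches Sales
So 1 of 8 rows is dropped.

SQL:
SELECT a.name, b.name AS department
FROM employees a
INNER JOIN departments b ON a.dept_id = b.id

Result:
name   | department
-------+-----------
Olivia | Sales     
Mia    | Marketing 
Eve    | Sales     
Eli    | Operations
Sam    | Research  
Hank   | Research  
Nate   | Sales     


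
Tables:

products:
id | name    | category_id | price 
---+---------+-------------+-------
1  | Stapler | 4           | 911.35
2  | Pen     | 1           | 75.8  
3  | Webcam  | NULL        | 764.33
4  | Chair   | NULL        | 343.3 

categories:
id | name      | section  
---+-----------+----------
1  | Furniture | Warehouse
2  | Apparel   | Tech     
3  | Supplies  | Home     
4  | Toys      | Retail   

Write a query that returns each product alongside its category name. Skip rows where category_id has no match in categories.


INNER JOIN keeps only products rows whose category_id matches an id in categories. Walk through each product:
  - product 1 (Stapler): category_id=4 -> matches Toys
  - product 2 (Pen): category_id=1 -> matches Furniture
  - product 3 (Webcam): category_id=NULL, no match -> dropped
  - product 4 (Chair): category_id=NULL, no match -> dropped
So 2 of 4 rows are dropped.

SQL:
SELECT a.name, b.name AS category
FROM products a
INNER JOIN categories b ON a.category_id = b.id

Result:
name    | category 
--------+----------
Stapler | Toys     
Pen     | Furniture


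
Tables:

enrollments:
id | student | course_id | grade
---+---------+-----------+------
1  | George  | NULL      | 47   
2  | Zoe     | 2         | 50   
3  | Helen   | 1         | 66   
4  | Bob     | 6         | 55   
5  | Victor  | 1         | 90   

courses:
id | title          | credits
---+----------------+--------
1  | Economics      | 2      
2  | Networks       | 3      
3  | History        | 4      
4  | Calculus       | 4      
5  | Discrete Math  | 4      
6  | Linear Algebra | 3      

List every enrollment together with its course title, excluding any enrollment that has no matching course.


INNER JOIN keeps only enrollments rows whose course_id matches an id in courses. Walk through each enrollment:
  - enrollment 1 (George): course_id=NULL, no match -> dropped
  - enrollment 2 (Zoe): course_id=2 -> matches Networks
  - enrollment 3 (Helen): course_id=1 -> matches Economics
  - enrollment 4 (Bob): course_id=6 -> matches Linear Algebra
  - enrollment 5 (Victor): course_id=1 -> matches Economics
So 1 of 5 rows is dropped.

SQL:
SELECT a.student, b.title AS course
FROM enrollments a
INNER JOIN courses b ON a.course_id = b.id

Result:
student | course        
--------+---------------
Zoe     | Networks      
Helen   | Economics     
Bob     | Linear Algebra
Victor  | Economics     


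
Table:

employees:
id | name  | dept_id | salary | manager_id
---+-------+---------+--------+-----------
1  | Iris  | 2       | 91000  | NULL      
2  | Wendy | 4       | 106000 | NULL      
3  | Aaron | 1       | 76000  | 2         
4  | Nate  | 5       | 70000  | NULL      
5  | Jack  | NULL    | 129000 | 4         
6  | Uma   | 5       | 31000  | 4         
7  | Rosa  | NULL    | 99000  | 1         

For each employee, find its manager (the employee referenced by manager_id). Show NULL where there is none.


This is a self-join: employees is joined to a second copy of itself, matching each row's manager_id to another row's id. Use LEFT JOIN so rows with manager_id=NULL are kept.
  - employee 1 (Iris): manager_id=NULL -> NULL
  - employee 2 (Wendy): manager_id=NULL -> NULL
  - employee 3 (Aaron): manager_id=2 -> Wendy
  - employee 4 (Nate): manager_id=NULL -> NULL
  - employee 5 (Jack): manager_id=4 -> Nate
  - employee 6 (Uma): manager_id=4 -> Nate
  - employee 7 (Rosa): manager_id=1 -> Iris

SQL:
SELECT a.name AS item, b.name AS manager
FROM employees a
LEFT JOIN employees b ON a.manager_id = b.id

Result:
item  | manager
------+--------
Iris  | NULL   
Wendy | NULL   
Aaron | Wendy  
Nate  | NULL   
Jack  | Nate   
Uma   | Nate   
Rosa  | Iris   


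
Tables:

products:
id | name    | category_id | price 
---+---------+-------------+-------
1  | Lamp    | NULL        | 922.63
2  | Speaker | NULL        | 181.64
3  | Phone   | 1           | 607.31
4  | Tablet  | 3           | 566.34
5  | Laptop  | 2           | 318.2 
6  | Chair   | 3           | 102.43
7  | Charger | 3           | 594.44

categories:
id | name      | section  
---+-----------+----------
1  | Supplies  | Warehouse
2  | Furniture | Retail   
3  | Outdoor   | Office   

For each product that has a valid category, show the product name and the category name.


INNER JOIN keeps only products rows whose category_id matches an id in categories. Walk through each product:
  - product 1 (Lamp): category_id=NULL, no match -> dropped
  - product 2 (Speaker): category_id=NULL, no match -> dropped
  - product 3 (Phone): category_id=1 -> matches Supplies
  - product 4 (Tablet): category_id=3 -> matches Outdoor
  - product 5 (Laptop): category_id=2 -> matches Furniture
  - product 6 (Chair): category_id=3 -> matches Outdoor
  - product 7 (Charger): category_id=3 -> matches Outdoor
So 2 of 7 rows are dropped.

SQL:
SELECT a.name, b.name AS category
FROM products a
INNER JOIN categories b ON a.category_id = b.id

Result:
name    | category 
--------+----------
Phone   | Supplies 
Tablet  | Outdoor  
Laptop  | Furniture
Chair   | Outdoor  
Charger | Outdoor  


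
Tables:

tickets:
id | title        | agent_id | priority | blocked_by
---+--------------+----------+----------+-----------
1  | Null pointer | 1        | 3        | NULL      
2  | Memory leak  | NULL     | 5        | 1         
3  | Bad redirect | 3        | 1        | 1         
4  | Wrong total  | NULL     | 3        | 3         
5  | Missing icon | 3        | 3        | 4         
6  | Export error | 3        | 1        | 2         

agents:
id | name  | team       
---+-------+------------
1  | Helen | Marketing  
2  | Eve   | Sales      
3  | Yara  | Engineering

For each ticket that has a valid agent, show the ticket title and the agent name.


INNER JOIN keeps only tickets rows whose agent_id matches an id in agents. Walk through each ticket:
  - ticket 1 (Null pointer): agent_id=1 -> matches Helen
  - ticket 2 (Memory leak): agent_id=NULL, no match -> dropped
  - ticket 3 (Bad redirect): agent_id=3 -> matches Yara
  - ticket 4 (Wrong total): agent_id=NULL, no match -> dropped
  - ticket 5 (Missing icon): agent_id=3 -> matches Yara
  - ticket 6 (Export error): agent_id=3 -> matches Yara
So 2 of 6 rows are dropped.

SQL:
SELECT a.title, b.name AS agent
FROM tickets a
INNER JOIN agents b ON a.agent_id = b.id

Result:
title        | agent
-------------+------
Null pointer | Helen
Bad redirect | Yara 
Missing icon | Yara 
Export error | Yara 


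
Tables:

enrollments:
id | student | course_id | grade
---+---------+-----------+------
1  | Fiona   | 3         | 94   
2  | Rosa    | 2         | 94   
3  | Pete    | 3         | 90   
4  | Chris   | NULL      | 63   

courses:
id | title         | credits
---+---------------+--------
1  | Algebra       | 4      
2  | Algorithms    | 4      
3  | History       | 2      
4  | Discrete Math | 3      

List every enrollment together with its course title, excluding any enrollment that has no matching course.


INNER JOIN keeps only enrollments rows whose course_id matches an id in courses. Walk through each enrollment:
  - enrollment 1 (Fiona): course_id=3 -> matches History
  - enrollment 2 (Rosa): course_id=2 -> matches Algorithms
  - enrollment 3 (Pete): course_id=3 -> matches History
  - enrollment 4 (Chris): course_id=NULL, no match -> dropped
So 1 of 4 rows is dropped.

SQL:
SELECT a.student, b.title AS course
FROM enrollments a
INNER JOIN courses b ON a.course_id = b.id

Result:
student | course    
--------+-----------
Fiona   | History   
Rosa    | Algorithms
Pete    | History   


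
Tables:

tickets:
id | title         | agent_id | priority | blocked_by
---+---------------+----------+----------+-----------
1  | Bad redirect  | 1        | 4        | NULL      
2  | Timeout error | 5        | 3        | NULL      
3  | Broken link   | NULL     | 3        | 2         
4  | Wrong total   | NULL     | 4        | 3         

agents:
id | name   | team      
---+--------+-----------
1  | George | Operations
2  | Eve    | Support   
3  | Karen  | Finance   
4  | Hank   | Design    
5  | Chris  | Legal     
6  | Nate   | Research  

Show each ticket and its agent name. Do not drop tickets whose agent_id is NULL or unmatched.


LEFT JOIN keeps every row from tickets (the left table); where agent_id has no match in agents, the agent columns become NULL. Walk through each ticket:
  - ticket 1 (Bad redirect): agent_id=1 -> matches George
  - ticket 2 (Timeout error): agent_id=5 -> matches Chris
  - ticket 3 (Broken link): agent_id=NULL, no match -> kept with NULL
  - ticket 4 (Wrong total): agent_id=NULL, no match -> kept with NULL
All 4 rows appear; 2 have NULL agent.

SQL:
SELECT a.title, b.name AS agent
FROM tickets a
LEFT JOIN agents b ON a.agent_id = b.id

Result:
title         | agent 
--------------+-------
Bad redirect  | George
Timeout error | Chris 
Broken link   | NULL  
Wrong total   | NULL  


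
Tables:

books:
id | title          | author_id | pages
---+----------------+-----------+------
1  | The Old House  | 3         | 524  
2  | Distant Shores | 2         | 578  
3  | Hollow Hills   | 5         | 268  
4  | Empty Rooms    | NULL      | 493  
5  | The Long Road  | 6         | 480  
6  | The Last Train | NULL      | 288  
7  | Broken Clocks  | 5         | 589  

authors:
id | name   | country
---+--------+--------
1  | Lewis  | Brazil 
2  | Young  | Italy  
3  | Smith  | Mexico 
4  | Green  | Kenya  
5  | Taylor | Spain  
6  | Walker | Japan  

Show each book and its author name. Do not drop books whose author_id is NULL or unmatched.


LEFT JOIN keeps every row from books (the left table); where author_id has no match in authors, the author columns become NULL. Walk through each book:
  - book 1 (The Old House): author_id=3 -> matches Smith
  - book 2 (Distant Shores): author_id=2 -> matches Young
  - book 3 (Hollow Hills): author_id=5 -> matches Taylor
  - book 4 (Empty Rooms): author_id=NULL, no match -> kept with NULL
  - book 5 (The Long Road): author_id=6 -> matches Walker
  - book 6 (The Last Train): author_id=NULL, no match -> kept with NULL
  - book 7 (Broken Clocks): author_id=5 -> matches Taylor
All 7 rows appear; 2 have NULL author.

SQL:
SELECT a.title, b.name AS author
FROM books a
LEFT JOIN authors b ON a.author_id = b.id

Result:
title          | author
---------------+-------
The Old House  | Smith 
Distant Shores | Young 
Hollow Hills   | Taylor
Empty Rooms    | NULL  
The Long Road  | Walker
The Last Train | NULL  
Broken Clocks  | Taylor


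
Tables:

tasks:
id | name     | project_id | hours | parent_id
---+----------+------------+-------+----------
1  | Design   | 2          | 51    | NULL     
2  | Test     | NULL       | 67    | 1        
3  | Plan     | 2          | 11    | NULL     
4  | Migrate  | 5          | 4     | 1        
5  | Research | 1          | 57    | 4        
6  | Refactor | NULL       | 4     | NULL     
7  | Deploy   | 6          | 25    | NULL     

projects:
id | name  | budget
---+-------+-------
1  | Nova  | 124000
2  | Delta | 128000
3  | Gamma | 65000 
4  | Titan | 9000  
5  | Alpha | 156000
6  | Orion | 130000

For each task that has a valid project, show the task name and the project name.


INNER JOIN keeps only tasks rows whose project_id matches an id in projects. Walk through each task:
  - task 1 (Design): project_id=2 -> matches Delta
  - task 2 (Test): project_id=NULL, no match -> dropped
  - task 3 (Plan): project_id=2 -> matches Delta
  - task 4 (Migrate): project_id=5 -> matches Alpha
  - task 5 (Research): project_id=1 -> matches Nova
  - task 6 (Refactor): project_id=NULL, no match -> dropped
  - task 7 (Deploy): project_id=6 -> matches Orion
So 2 of 7 rows are dropped.

SQL:
SELECT a.name, b.name AS project
FROM tasks a
INNER JOIN projects b ON a.project_id = b.id

Result:
name     | project
---------+--------
Design   | Delta  
Plan     | Delta  
Migrate  | Alpha  
Research | Nova   
Deploy   | Orion  


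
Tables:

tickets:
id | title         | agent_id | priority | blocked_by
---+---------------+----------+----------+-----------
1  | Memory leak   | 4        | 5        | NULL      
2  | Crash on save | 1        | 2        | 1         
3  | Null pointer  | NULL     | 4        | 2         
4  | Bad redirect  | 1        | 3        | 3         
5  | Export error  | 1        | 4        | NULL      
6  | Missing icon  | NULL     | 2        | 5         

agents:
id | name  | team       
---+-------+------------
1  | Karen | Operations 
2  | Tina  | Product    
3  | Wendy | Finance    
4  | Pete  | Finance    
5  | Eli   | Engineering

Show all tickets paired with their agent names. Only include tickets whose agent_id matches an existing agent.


INNER JOIN keeps only tickets rows whose agent_id matches an id in agents. Walk through each ticket:
  - ticket 1 (Memory leak): agent_id=4 -> matches Pete
  - ticket 2 (Crash on save): agent_id=1 -> matches Karen
  - ticket 3 (Null pointer): agent_id=NULL, no match -> dropped
  - ticket 4 (Bad redirect): agent_id=1 -> matches Karen
  - ticket 5 (Export error): agent_id=1 -> matches Karen
  - ticket 6 (Missing icon): agent_id=NULL, no match -> dropped
So 2 of 6 rows are dropped.

SQL:
SELECT a.title, b.name AS agent
FROM tickets a
INNER JOIN agents b ON a.agent_id = b.id

Result:
title         | agent
--------------+------
Memory leak   | Pete 
Crash on save | Karen
Bad redirect  | Karen
Export error  | Karen


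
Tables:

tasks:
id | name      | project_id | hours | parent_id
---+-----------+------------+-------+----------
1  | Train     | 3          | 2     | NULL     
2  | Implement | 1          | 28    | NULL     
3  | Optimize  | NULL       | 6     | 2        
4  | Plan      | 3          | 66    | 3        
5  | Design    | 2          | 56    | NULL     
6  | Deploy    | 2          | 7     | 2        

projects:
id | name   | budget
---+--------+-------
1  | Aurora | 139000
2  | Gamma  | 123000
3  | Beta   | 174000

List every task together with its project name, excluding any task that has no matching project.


INNER JOIN keeps only tasks rows whose project_id matches an id in projects. Walk through each task:
  - task 1 (Train): project_id=3 -> matches Beta
  - task 2 (Implement): project_id=1 -> matches Aurora
  - task 3 (Optimize): project_id=NULL, no match -> dropped
  - task 4 (Plan): project_id=3 -> matches Beta
  - task 5 (Design): project_id=2 -> matches Gamma
  - task 6 (Deploy): project_id=2 -> matches Gamma
So 1 of 6 rows is dropped.

SQL:
SELECT a.name, b.name AS project
FROM tasks a
INNER JOIN projects b ON a.project_id = b.id

Result:
name      | project
----------+--------
Train     | Beta   
Implement | Aurora 
Plan      | Beta   
Design    | Gamma  
Deploy    | Gamma  


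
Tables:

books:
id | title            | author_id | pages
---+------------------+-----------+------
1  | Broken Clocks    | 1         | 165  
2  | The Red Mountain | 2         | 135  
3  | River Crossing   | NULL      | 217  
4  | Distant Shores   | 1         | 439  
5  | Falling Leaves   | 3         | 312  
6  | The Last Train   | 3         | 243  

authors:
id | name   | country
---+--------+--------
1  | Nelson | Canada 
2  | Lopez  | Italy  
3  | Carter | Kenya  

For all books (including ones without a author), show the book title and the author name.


LEFT JOIN keeps every row from books (the left table); where author_id has no match in authors, the author columns become NULL. Walk through each book:
  - book 1 (Broken Clocks): author_id=1 -> matches Nelson
  - book 2 (The Red Mountain): author_id=2 -> matches Lopez
  - book 3 (River Crossing): author_id=NULL, no match -> kept with NULL
  - book 4 (Distant Shores): author_id=1 -> matches Nelson
  - book 5 (Falling Leaves): author_id=3 -> matches Carter
  - book 6 (The Last Train): author_id=3 -> matches Carter
All 6 rows appear; 1 has NULL author.

SQL:
SELECT a.title, b.name AS author
FROM books a
LEFT JOIN authors b ON a.author_id = b.id

Result:
title            | author
-----------------+-------
Broken Clocks    | Nelson
The Red Mountain | Lopez 
River Crossing   | NULL  
Distant Shores   | Nelson
Falling Leaves   | Carter
The Last Train   | Carter


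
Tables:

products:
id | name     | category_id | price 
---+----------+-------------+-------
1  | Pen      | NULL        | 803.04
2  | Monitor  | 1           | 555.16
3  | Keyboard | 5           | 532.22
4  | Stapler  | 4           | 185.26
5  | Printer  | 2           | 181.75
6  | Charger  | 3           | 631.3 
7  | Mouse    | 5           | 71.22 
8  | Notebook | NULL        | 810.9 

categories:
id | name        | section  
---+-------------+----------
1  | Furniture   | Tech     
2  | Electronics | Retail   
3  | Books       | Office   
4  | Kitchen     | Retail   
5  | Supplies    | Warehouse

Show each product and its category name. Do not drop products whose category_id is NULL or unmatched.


LEFT JOIN keeps every row from products (the left table); where category_id has no match in categories, the category columns become NULL. Walk through each product:
  - product 1 (Pen): category_id=NULL, no match -> kept with NULL
  - product 2 (Monitor): category_id=1 -> matches Furniture
  - product 3 (Keyboard): category_id=5 -> matches Supplies
  - product 4 (Stapler): category_id=4 -> matches Kitchen
  - product 5 (Printer): category_id=2 -> matches Electronics
  - product 6 (Charger): category_id=3 -> matches Books
  - product 7 (Mouse): category_id=5 -> matches Supplies
  - product 8 (Notebook): category_id=NULL, no match -> kept with NULL
All 8 rows appear; 2 have NULL category.

SQL:
SELECT a.name, b.name AS category
FROM products a
LEFT JOIN categories b ON a.category_id = b.id

Result:
name     | category   
---------+------------
Pen      | NULL       
Monitor  | Furniture  
Keyboard | Supplies   
Stapler  | Kitchen    
Printer  | Electronics
Charger  | Books      
Mouse    | Supplies   
Notebook | NULL       


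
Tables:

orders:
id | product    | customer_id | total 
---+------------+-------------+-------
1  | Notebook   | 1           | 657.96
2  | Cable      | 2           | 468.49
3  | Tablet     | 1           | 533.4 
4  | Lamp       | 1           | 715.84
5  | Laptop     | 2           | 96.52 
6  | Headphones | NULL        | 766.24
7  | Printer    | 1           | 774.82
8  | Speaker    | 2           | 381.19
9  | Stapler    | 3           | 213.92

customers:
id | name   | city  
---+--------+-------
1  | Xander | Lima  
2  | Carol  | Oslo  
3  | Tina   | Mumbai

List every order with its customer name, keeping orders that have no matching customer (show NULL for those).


LEFT JOIN keeps every row from orders (the left table); where customer_id has no match in customers, the customer columns become NULL. Walk through each order:
  - order 1 (Notebook): customer_id=1 -> matches Xander
  - order 2 (Cable): customer_id=2 -> matches Carol
  - order 3 (Tablet): customer_id=1 -> matches Xander
  - order 4 (Lamp): customer_id=1 -> matches Xander
  - order 5 (Laptop): customer_id=2 -> matches Carol
  - order 6 (Headphones): customer_id=NULL, no match -> kept with NULL
  - order 7 (Printer): customer_id=1 -> matches Xander
  - order 8 (Speaker): customer_id=2 -> matches Carol
  - order 9 (Stapler): customer_id=3 -> matches Tina
All 9 rows appear; 1 has NULL customer.

SQL:
SELECT a.product, b.name AS customer
FROM orders a
LEFT JOIN customers b ON a.customer_id = b.id

Result:
product    | customer
-----------+---------
Notebook   | Xander  
Cable      | Carol   
Tablet     | Xander  
Lamp       | Xander  
Laptop     | Carol   
Headphones | NULL    
Printer    | Xander  
Speaker    | Carol   
Stapler    | Tina    


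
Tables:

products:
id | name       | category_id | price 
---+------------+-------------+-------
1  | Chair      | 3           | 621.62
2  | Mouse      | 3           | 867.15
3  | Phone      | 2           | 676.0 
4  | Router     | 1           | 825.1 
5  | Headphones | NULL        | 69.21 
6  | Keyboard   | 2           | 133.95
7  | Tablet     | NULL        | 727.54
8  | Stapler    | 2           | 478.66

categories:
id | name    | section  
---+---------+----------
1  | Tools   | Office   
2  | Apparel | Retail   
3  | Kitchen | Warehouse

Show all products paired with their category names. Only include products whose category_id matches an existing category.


INNER JOIN keeps only products rows whose category_id matches an id in categories. Walk through each product:
  - product 1 (Chair): category_id=3 -> matches Kitchen
  - product 2 (Mouse): category_id=3 -> matches Kitchen
  - product 3 (Phone): category_id=2 -> matches Apparel
  - product 4 (Router): category_id=1 -> matches Tools
  - product 5 (Headphones): category_id=NULL, no match -> dropped
  - product 6 (Keyboard): category_id=2 -> matches Apparel
  - product 7 (Tablet): category_id=NULL, no match -> dropped
  - product 8 (Stapler): category_id=2 -> matches Apparel
So 2 of 8 rows are dropped.

SQL:
SELECT a.name, b.name AS category
FROM products a
INNER JOIN categories b ON a.category_id = b.id

Result:
name     | category
---------+---------
Chair    | Kitchen 
Mouse    | Kitchen 
Phone    | Apparel 
Router   | Tools   
Keyboard | Apparel 
Stapler  | Apparel 


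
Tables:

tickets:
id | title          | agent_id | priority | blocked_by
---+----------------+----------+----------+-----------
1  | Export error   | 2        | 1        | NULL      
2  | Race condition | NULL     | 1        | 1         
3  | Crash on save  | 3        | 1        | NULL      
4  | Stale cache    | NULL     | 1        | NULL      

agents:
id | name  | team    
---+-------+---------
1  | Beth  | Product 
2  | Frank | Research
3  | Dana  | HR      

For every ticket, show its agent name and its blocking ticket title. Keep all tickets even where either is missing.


Two LEFT JOINs from the same base table tickets: one to agents via agent_id, one to tickets itself via blocked_by. Both are LEFT so every ticket is preserved.
Match against agents:
  - ticket 1 (Export error): agent_id=2 -> matches Frank
  - ticket 2 (Race condition): agent_id=NULL, no match -> kept with NULL
  - ticket 3 (Crash on save): agent_id=3 -> matches Dana
  - ticket 4 (Stale cache): agent_id=NULL, no match -> kept with NULL
Match against tickets (self):
  - ticket 1 (Export error): blocked_by=NULL -> NULL
  - ticket 2 (Race condition): blocked_by=1 -> Export error
  - ticket 3 (Crash on save): blocked_by=NULL -> NULL
  - ticket 4 (Stale cache): blocked_by=NULL -> NULL

SQL:
SELECT a.title, b.name AS agent, c.title AS blocked_by
FROM tickets a
LEFT JOIN agents b ON a.agent_id = b.id
LEFT JOIN tickets c ON a.blocked_by = c.id

Result:
title          | agent | blocked_by  
---------------+-------+-------------
Export error   | Frank | NULL        
Race condition | NULL  | Export error
Crash on save  | Dana  | NULL        
Stale cache    | NULL  | NULL        


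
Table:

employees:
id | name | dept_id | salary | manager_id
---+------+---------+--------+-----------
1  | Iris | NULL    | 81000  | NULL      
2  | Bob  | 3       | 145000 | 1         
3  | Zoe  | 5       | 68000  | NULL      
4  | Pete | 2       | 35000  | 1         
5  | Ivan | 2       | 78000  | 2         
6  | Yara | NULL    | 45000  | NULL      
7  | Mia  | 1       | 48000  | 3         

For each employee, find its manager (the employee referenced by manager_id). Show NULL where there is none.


This is a self-join: employees is joined to a second copy of itself, matching each row's manager_id to another row's id. Use LEFT JOIN so rows with manager_id=NULL are kept.
  - employee 1 (Iris): manager_id=NULL -> NULL
  - employee 2 (Bob): manager_id=1 -> Iris
  - employee 3 (Zoe): manager_id=NULL -> NULL
  - employee 4 (Pete): manager_id=1 -> Iris
  - employee 5 (Ivan): manager_id=2 -> Bob
  - employee 6 (Yara): manager_id=NULL -> NULL
  - employee 7 (Mia): manager_id=3 -> Zoe

SQL:
SELECT a.name AS item, b.name AS manager
FROM employees a
LEFT JOIN employees b ON a.manager_id = b.id

Result:
item | manager
-----+--------
Iris | NULL   
Bob  | Iris   
Zoe  | NULL   
Pete | Iris   
Ivan | Bob    
Yara | NULL   
Mia  | Zoe    


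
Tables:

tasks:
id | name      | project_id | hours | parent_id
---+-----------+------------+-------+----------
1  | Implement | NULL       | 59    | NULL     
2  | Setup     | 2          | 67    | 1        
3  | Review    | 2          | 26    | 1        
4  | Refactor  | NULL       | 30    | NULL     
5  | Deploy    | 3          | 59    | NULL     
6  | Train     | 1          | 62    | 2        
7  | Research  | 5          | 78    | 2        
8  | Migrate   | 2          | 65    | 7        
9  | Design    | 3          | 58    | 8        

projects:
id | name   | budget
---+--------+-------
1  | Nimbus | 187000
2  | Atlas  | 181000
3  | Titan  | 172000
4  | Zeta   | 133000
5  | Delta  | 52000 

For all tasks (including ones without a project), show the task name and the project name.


LEFT JOIN keeps every row from tasks (the left table); where project_id has no match in projects, the project columns become NULL. Walk through each task:
  - task 1 (Implement): project_id=NULL, no match -> kept with NULL
  - task 2 (Setup): project_id=2 -> matches Atlas
  - task 3 (Review): project_id=2 -> matches Atlas
  - task 4 (Refactor): project_id=NULL, no match -> kept with NULL
  - task 5 (Deploy): project_id=3 -> matches Titan
  - task 6 (Train): project_id=1 -> matches Nimbus
  - task 7 (Research): project_id=5 -> matches Delta
  - task 8 (Migrate): project_id=2 -> matches Atlas
  - task 9 (Design): project_id=3 -> matches Titan
All 9 rows appear; 2 have NULL project.

SQL:
SELECT a.name, b.name AS project
FROM tasks a
LEFT JOIN projects b ON a.project_id = b.id

Result:
name      | project
----------+--------
Implement | NULL   
Setup     | Atlas  
Review    | Atlas  
Refactor  | NULL   
Deploy    | Titan  
Train     | Nimbus 
Research  | Delta  
Migrate   | Atlas  
Design    | Titan  


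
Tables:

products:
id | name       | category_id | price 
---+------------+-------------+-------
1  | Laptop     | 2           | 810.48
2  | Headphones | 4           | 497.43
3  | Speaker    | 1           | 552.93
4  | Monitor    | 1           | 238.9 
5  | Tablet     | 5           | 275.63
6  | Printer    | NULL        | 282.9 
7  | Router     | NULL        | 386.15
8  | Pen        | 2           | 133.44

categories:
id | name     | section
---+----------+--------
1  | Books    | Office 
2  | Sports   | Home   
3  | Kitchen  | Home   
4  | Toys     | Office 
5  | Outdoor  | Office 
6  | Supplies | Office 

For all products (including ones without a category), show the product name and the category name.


LEFT JOIN keeps every row from products (the left table); where category_id has no match in categories, the category columns become NULL. Walk through each product:
  - product 1 (Laptop): category_id=2 -> matches Sports
  - product 2 (Headphones): category_id=4 -> matches Toys
  - product 3 (Speaker): category_id=1 -> matches Books
  - product 4 (Monitor): category_id=1 -> matches Books
  - product 5 (Tablet): category_id=5 -> matches Outdoor
  - product 6 (Printer): category_id=NULL, no match -> kept with NULL
  - product 7 (Router): category_id=NULL, no match -> kept with NULL
  - product 8 (Pen): category_id=2 -> matches Sports
All 8 rows appear; 2 have NULL category.

SQL:
SELECT a.name, b.name AS category
FROM products a
LEFT JOIN categories b ON a.category_id = b.id

Result:
name       | category
-----------+---------
Laptop     | Sports  
Headphones | Toys    
Speaker    | Books   
Monitor    | Books   
Tablet     | Outdoor 
Printer    | NULL    
Router     | NULL    
Pen        | Sports  


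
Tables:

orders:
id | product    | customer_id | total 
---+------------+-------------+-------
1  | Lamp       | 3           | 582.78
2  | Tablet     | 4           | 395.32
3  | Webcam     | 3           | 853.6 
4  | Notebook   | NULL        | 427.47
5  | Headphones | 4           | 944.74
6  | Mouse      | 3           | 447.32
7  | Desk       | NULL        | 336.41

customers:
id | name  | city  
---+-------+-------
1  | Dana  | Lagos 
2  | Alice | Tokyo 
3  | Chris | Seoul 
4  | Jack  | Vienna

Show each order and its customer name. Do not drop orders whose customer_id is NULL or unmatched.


LEFT JOIN keeps every row from orders (the left table); where customer_id has no match in customers, the customer columns become NULL. Walk through each order:
  - order 1 (Lamp): customer_id=3 -> matches Chris
  - order 2 (Tablet): customer_id=4 -> matches Jack
  - order 3 (Webcam): customer_id=3 -> matches Chris
  - order 4 (Notebook): customer_id=NULL, no match -> kept with NULL
  - order 5 (Headphones): customer_id=4 -> matches Jack
  - order 6 (Mouse): customer_id=3 -> matches Chris
  - order 7 (Desk): customer_id=NULL, no match -> kept with NULL
All 7 rows appear; 2 have NULL customer.

SQL:
SELECT a.product, b.name AS customer
FROM orders a
LEFT JOIN customers b ON a.customer_id = b.id

Result:
product    | customer
-----------+---------
Lamp       | Chris   
Tablet     | Jack    
Webcam     | Chris   
Notebook   | NULL    
Headphones | Jack    
Mouse      | Chris   
Desk       | NULL    


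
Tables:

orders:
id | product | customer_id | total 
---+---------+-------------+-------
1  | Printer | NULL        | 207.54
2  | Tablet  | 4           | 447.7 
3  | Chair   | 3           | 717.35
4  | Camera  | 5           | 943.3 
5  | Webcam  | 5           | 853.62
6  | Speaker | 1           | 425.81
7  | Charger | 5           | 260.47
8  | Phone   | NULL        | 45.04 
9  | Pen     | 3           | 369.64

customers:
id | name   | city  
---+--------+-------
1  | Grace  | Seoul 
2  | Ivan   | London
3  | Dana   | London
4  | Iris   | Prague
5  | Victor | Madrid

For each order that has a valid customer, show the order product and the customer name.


INNER JOIN keeps only orders rows whose customer_id matches an id in customers. Walk through each order:
  - order 1 (Printer): customer_id=NULL, no match -> dropped
  - order 2 (Tablet): customer_id=4 -> matches Iris
  - order 3 (Chair): customer_id=3 -> matches Dana
  - order 4 (Camera): customer_id=5 -> matches Victor
  - order 5 (Webcam): customer_id=5 -> matches Victor
  - order 6 (Speaker): customer_id=1 -> matches Grace
  - order 7 (Charger): customer_id=5 -> matches Victor
  - order 8 (Phone): customer_id=NULL, no match -> dropped
  - order 9 (Pen): customer_id=3 -> matches Dana
So 2 of 9 rows are dropped.

SQL:
SELECT a.product, b.name AS customer
FROM orders a
INNER JOIN customers b ON a.customer_id = b.id

Result:
product | customer
--------+---------
Tablet  | Iris    
Chair   | Dana    
Camera  | Victor  
Webcam  | Victor  
Speaker | Grace   
Charger | Victor  
Pen     | Dana    


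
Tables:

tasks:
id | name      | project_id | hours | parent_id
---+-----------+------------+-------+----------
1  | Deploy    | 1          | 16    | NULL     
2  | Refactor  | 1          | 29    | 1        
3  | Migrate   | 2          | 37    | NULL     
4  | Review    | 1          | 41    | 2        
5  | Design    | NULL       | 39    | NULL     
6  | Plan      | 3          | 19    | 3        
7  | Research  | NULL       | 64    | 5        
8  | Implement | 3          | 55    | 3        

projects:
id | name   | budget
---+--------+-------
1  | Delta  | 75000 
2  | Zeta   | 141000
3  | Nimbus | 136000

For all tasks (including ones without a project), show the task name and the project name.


LEFT JOIN keeps every row from tasks (the left table); where project_id has no match in projects, the project columns become NULL. Walk through each task:
  - task 1 (Deploy): project_id=1 -> matches Delta
  - task 2 (Refactor): project_id=1 -> matches Delta
  - task 3 (Migrate): project_id=2 -> matches Zeta
  - task 4 (Review): project_id=1 -> matches Delta
  - task 5 (Design): project_id=NULL, no match -> kept with NULL
  - task 6 (Plan): project_id=3 -> matches Nimbus
  - task 7 (Research): project_id=NULL, no match -> kept with NULL
  - task 8 (Implement): project_id=3 -> matches Nimbus
All 8 rows appear; 2 have NULL project.

SQL:
SELECT a.name, b.name AS project
FROM tasks a
LEFT JOIN projects b ON a.project_id = b.id

Result:
name      | project
----------+--------
Deploy    | Delta  
Refactor  | Delta  
Migrate   | Zeta   
Review    | Delta  
Design    | NULL   
Plan      | Nimbus 
Research  | NULL   
Implement | Nimbus 


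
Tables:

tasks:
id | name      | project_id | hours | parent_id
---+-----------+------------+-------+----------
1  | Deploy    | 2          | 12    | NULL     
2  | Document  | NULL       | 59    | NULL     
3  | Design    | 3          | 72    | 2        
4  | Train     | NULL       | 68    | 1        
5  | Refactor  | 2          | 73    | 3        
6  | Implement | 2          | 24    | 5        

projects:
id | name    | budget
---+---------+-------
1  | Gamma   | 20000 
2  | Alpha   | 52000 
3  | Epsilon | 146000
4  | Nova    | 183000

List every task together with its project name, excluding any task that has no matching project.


INNER JOIN keeps only tasks rows whose project_id matches an id in projects. Walk through each task:
  - task 1 (Deploy): project_id=2 -> matches Alpha
  - task 2 (Document): project_id=NULL, no match -> dropped
  - task 3 (Design): project_id=3 -> matches Epsilon
  - task 4 (Train): project_id=NULL, no match -> dropped
  - task 5 (Refactor): project_id=2 -> matches Alpha
  - task 6 (Implement): project_id=2 -> matches Alpha
So 2 of 6 rows are dropped.

SQL:
SELECT a.name, b.name AS project
FROM tasks a
INNER JOIN projects b ON a.project_id = b.id

Result:
name      | project
----------+--------
Deploy    | Alpha  
Design    | Epsilon
Refactor  | Alpha  
Implement | Alpha  


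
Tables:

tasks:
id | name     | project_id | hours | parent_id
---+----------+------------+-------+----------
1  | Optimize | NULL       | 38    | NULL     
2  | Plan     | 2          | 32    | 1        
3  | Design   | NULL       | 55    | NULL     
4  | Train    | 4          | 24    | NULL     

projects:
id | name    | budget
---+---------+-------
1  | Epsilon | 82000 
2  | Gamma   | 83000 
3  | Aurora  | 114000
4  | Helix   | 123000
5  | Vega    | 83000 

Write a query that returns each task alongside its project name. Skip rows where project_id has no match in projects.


INNER JOIN keeps only tasks rows whose project_id matches an id in projects. Walk through each task:
  - task 1 (Optimize): project_id=NULL, no match -> dropped
  - task 2 (Plan): project_id=2 -> matches Gamma
  - task 3 (Design): project_id=NULL, no match -> dropped
  - task 4 (Train): project_id=4 -> matches Helix
So 2 of 4 rows are dropped.

SQL:
SELECT a.name, b.name AS project
FROM tasks a
INNER JOIN projects b ON a.project_id = b.id

Result:
name  | project
------+--------
Plan  | Gamma  
Train | Helix  


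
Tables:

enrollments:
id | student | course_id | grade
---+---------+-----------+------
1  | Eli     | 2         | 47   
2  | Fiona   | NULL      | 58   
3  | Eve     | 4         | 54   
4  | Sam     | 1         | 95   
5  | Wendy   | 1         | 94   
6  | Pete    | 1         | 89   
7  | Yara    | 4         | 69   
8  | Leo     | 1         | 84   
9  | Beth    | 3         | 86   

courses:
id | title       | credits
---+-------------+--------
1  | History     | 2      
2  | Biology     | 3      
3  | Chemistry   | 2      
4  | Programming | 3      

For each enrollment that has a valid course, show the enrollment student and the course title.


INNER JOIN keeps only enrollments rows whose course_id matches an id in courses. Walk through each enrollment:
  - enrollment 1 (Eli): course_id=2 -> matches Biology
  - enrollment 2 (Fiona): course_id=NULL, no match -> dropped
  - enrollment 3 (Eve): course_id=4 -> matches Programming
  - enrollment 4 (Sam): course_id=1 -> matches History
  - enrollment 5 (Wendy): course_id=1 -> matches History
  - enrollment 6 (Pete): course_id=1 -> matches History
  - enrollment 7 (Yara): course_id=4 -> matches Programming
  - enrollment 8 (Leo): course_id=1 -> matches History
  - enrollment 9 (Beth): course_id=3 -> matches Chemistry
So 1 of 9 rows is dropped.

SQL:
SELECT a.student, b.title AS course
FROM enrollments a
INNER JOIN courses b ON a.course_id = b.id

Result:
student | course     
--------+------------
Eli     | Biology    
Eve     | Programming
Sam     | History    
Wendy   | History    
Pete    | History    
Yara    | Programming
Leo     | History    
Beth    | Chemistry  


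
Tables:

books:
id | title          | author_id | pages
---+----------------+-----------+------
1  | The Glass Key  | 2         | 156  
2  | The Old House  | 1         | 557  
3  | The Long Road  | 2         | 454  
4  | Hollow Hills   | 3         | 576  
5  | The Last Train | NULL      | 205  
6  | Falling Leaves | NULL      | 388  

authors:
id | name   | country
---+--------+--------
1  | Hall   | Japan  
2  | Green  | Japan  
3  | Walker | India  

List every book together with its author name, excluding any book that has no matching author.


INNER JOIN keeps only books rows whose author_id matches an id in authors. Walk through each book:
  - book 1 (The Glass Key): author_id=2 -> matches Green
  - book 2 (The Old House): author_id=1 -> matches Hall
  - book 3 (The Long Road): author_id=2 -> matches Green
  - book 4 (Hollow Hills): author_id=3 -> matches Walker
  - book 5 (The Last Train): author_id=NULL, no match -> dropped
  - book 6 (Falling Leaves): author_id=NULL, no match -> dropped
So 2 of 6 rows are dropped.

SQL:
SELECT a.title, b.name AS author
FROM books a
INNER JOIN authors b ON a.author_id = b.id

Result:
title         | author
--------------+-------
The Glass Key | Green 
The Old House | Hall  
The Long Road | Green 
Hollow Hills  | Walker


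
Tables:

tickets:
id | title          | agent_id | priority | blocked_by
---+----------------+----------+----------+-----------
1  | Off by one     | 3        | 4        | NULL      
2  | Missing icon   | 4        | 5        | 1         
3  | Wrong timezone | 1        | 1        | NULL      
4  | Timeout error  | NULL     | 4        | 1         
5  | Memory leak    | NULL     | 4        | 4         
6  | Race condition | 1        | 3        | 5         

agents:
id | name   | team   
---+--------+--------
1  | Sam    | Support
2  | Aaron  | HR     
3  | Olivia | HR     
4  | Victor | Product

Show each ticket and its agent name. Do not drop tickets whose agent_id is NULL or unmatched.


LEFT JOIN keeps every row from tickets (the left table); where agent_id has no match in agents, the agent columns become NULL. Walk through each ticket:
  - ticket 1 (Off by one): agent_id=3 -> matches Olivia
  - ticket 2 (Missing icon): agent_id=4 -> matches Victor
  - ticket 3 (Wrong timezone): agent_id=1 -> matches Sam
  - ticket 4 (Timeout error): agent_id=NULL, no match -> kept with NULL
  - ticket 5 (Memory leak): agent_id=NULL, no match -> kept with NULL
  - ticket 6 (Race condition): agent_id=1 -> matches Sam
All 6 rows appear; 2 have NULL agent.

SQL:
SELECT a.title, b.name AS agent
FROM tickets a
LEFT JOIN agents b ON a.agent_id = b.id

Result:
title          | agent 
---------------+-------
Off by one     | Olivia
Missing icon   | Victor
Wrong timezone | Sam   
Timeout error  | NULL  
Memory leak    | NULL  
Race condition | Sam   
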